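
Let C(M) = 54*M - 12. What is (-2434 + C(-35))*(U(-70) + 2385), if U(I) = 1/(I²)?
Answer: -12668167084/1225 ≈ -1.0341e+7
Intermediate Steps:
C(M) = -12 + 54*M
U(I) = I⁻²
(-2434 + C(-35))*(U(-70) + 2385) = (-2434 + (-12 + 54*(-35)))*((-70)⁻² + 2385) = (-2434 + (-12 - 1890))*(1/4900 + 2385) = (-2434 - 1902)*(11686501/4900) = -4336*11686501/4900 = -12668167084/1225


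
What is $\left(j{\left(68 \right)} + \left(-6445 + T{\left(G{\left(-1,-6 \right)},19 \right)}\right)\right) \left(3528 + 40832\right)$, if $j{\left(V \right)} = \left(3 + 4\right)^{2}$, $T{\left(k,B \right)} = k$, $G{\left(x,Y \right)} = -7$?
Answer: $-284037080$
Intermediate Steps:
$j{\left(V \right)} = 49$ ($j{\left(V \right)} = 7^{2} = 49$)
$\left(j{\left(68 \right)} + \left(-6445 + T{\left(G{\left(-1,-6 \right)},19 \right)}\right)\right) \left(3528 + 40832\right) = \left(49 - 6452\right) \left(3528 + 40832\right) = \left(49 - 6452\right) 44360 = \left(-6403\right) 44360 = -284037080$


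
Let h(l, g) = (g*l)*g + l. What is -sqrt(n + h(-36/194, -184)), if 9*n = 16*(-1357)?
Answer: -I*sqrt(736317106)/291 ≈ -93.248*I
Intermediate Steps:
n = -21712/9 (n = (16*(-1357))/9 = (1/9)*(-21712) = -21712/9 ≈ -2412.4)
h(l, g) = l + l*g**2 (h(l, g) = l*g**2 + l = l + l*g**2)
-sqrt(n + h(-36/194, -184)) = -sqrt(-21712/9 + (-36/194)*(1 + (-184)**2)) = -sqrt(-21712/9 + (-36*1/194)*(1 + 33856)) = -sqrt(-21712/9 - 18/97*33857) = -sqrt(-21712/9 - 609426/97) = -sqrt(-7590898/873) = -I*sqrt(736317106)/291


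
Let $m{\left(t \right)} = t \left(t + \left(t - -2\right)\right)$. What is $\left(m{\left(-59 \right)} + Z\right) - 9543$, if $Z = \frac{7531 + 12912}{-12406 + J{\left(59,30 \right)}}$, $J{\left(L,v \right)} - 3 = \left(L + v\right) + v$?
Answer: $- \frac{33174959}{12284} \approx -2700.7$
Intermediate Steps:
$J{\left(L,v \right)} = 3 + L + 2 v$ ($J{\left(L,v \right)} = 3 + \left(\left(L + v\right) + v\right) = 3 + \left(L + 2 v\right) = 3 + L + 2 v$)
$Z = - \frac{20443}{12284}$ ($Z = \frac{7531 + 12912}{-12406 + \left(3 + 59 + 2 \cdot 30\right)} = \frac{20443}{-12406 + \left(3 + 59 + 60\right)} = \frac{20443}{-12406 + 122} = \frac{20443}{-12284} = 20443 \left(- \frac{1}{12284}\right) = - \frac{20443}{12284} \approx -1.6642$)
$m{\left(t \right)} = t \left(2 + 2 t\right)$ ($m{\left(t \right)} = t \left(t + \left(t + 2\right)\right) = t \left(t + \left(2 + t\right)\right) = t \left(2 + 2 t\right)$)
$\left(m{\left(-59 \right)} + Z\right) - 9543 = \left(2 \left(-59\right) \left(1 - 59\right) - \frac{20443}{12284}\right) - 9543 = \left(2 \left(-59\right) \left(-58\right) - \frac{20443}{12284}\right) - 9543 = \left(6844 - \frac{20443}{12284}\right) - 9543 = \frac{84051253}{12284} - 9543 = - \frac{33174959}{12284}$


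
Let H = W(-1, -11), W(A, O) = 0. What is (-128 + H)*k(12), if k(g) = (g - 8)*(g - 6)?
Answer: -3072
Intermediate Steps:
k(g) = (-8 + g)*(-6 + g)
H = 0
(-128 + H)*k(12) = (-128 + 0)*(48 + 12² - 14*12) = -128*(48 + 144 - 168) = -128*24 = -3072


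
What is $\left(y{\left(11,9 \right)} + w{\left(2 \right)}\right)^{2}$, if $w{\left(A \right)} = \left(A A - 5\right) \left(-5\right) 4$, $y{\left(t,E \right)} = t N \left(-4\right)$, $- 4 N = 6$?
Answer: $7396$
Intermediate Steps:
$N = - \frac{3}{2}$ ($N = \left(- \frac{1}{4}\right) 6 = - \frac{3}{2} \approx -1.5$)
$y{\left(t,E \right)} = 6 t$ ($y{\left(t,E \right)} = t \left(- \frac{3}{2}\right) \left(-4\right) = - \frac{3 t}{2} \left(-4\right) = 6 t$)
$w{\left(A \right)} = 100 - 20 A^{2}$ ($w{\left(A \right)} = \left(A^{2} - 5\right) \left(-5\right) 4 = \left(-5 + A^{2}\right) \left(-5\right) 4 = \left(25 - 5 A^{2}\right) 4 = 100 - 20 A^{2}$)
$\left(y{\left(11,9 \right)} + w{\left(2 \right)}\right)^{2} = \left(6 \cdot 11 + \left(100 - 20 \cdot 2^{2}\right)\right)^{2} = \left(66 + \left(100 - 80\right)\right)^{2} = \left(66 + 20\right)^{2} = 86^{2} = 7396$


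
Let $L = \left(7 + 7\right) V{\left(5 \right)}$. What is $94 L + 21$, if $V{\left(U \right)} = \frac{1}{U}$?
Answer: $\frac{1421}{5} \approx 284.2$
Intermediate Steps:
$L = \frac{14}{5}$ ($L = \frac{7 + 7}{5} = 14 \cdot \frac{1}{5} = \frac{14}{5} \approx 2.8$)
$94 L + 21 = 94 \cdot \frac{14}{5} + 21 = \frac{1316}{5} + 21 = \frac{1421}{5}$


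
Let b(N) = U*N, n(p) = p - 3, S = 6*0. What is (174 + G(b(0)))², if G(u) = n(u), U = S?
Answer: 29241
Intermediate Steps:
S = 0
U = 0
n(p) = -3 + p
b(N) = 0 (b(N) = 0*N = 0)
G(u) = -3 + u
(174 + G(b(0)))² = (174 + (-3 + 0))² = (174 - 3)² = 171² = 29241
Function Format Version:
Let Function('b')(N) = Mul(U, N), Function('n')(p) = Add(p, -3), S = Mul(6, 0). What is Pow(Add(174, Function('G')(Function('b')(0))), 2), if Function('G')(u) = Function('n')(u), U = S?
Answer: 29241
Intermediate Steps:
S = 0
U = 0
Function('n')(p) = Add(-3, p)
Function('b')(N) = 0 (Function('b')(N) = Mul(0, N) = 0)
Function('G')(u) = Add(-3, u)
Pow(Add(174, Function('G')(Function('b')(0))), 2) = Pow(Add(174, Add(-3, 0)), 2) = Pow(Add(174, -3), 2) = Pow(171, 2) = 29241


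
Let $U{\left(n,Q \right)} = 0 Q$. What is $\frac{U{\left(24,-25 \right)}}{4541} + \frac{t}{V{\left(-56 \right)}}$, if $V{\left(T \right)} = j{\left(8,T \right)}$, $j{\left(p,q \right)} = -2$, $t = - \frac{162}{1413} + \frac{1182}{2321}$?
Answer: $- \frac{71898}{364397} \approx -0.19731$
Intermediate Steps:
$t = \frac{143796}{364397}$ ($t = \left(-162\right) \frac{1}{1413} + 1182 \cdot \frac{1}{2321} = - \frac{18}{157} + \frac{1182}{2321} = \frac{143796}{364397} \approx 0.39461$)
$U{\left(n,Q \right)} = 0$
$V{\left(T \right)} = -2$
$\frac{U{\left(24,-25 \right)}}{4541} + \frac{t}{V{\left(-56 \right)}} = \frac{0}{4541} + \frac{143796}{364397 \left(-2\right)} = 0 \cdot \frac{1}{4541} + \frac{143796}{364397} \left(- \frac{1}{2}\right) = 0 - \frac{71898}{364397} = - \frac{71898}{364397}$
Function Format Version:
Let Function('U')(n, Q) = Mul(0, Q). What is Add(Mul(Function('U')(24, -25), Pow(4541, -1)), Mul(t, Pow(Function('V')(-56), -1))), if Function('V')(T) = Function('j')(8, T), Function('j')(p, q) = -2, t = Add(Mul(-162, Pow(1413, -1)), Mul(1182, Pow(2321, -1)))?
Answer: Rational(-71898, 364397) ≈ -0.19731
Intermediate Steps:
t = Rational(143796, 364397) (t = Add(Mul(-162, Rational(1, 1413)), Mul(1182, Rational(1, 2321))) = Add(Rational(-18, 157), Rational(1182, 2321)) = Rational(143796, 364397) ≈ 0.39461)
Function('U')(n, Q) = 0
Function('V')(T) = -2
Add(Mul(Function('U')(24, -25), Pow(4541, -1)), Mul(t, Pow(Function('V')(-56), -1))) = Add(Mul(0, Pow(4541, -1)), Mul(Rational(143796, 364397), Pow(-2, -1))) = Add(Mul(0, Rational(1, 4541)), Mul(Rational(143796, 364397), Rational(-1, 2))) = Add(0, Rational(-71898, 364397)) = Rational(-71898, 364397)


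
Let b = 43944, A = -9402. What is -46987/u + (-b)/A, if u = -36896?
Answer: 343854933/57816032 ≈ 5.9474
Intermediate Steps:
-46987/u + (-b)/A = -46987/(-36896) - 1*43944/(-9402) = -46987*(-1/36896) - 43944*(-1/9402) = 46987/36896 + 7324/1567 = 343854933/57816032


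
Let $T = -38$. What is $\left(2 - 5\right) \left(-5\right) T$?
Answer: $-570$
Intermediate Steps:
$\left(2 - 5\right) \left(-5\right) T = \left(2 - 5\right) \left(-5\right) \left(-38\right) = \left(-3\right) \left(-5\right) \left(-38\right) = 15 \left(-38\right) = -570$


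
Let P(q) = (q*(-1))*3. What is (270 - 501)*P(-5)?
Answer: -3465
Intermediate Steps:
P(q) = -3*q (P(q) = -q*3 = -3*q)
(270 - 501)*P(-5) = (270 - 501)*(-3*(-5)) = -231*15 = -3465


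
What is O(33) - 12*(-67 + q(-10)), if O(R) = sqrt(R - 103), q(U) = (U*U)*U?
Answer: 12804 + I*sqrt(70) ≈ 12804.0 + 8.3666*I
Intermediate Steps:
q(U) = U**3 (q(U) = U**2*U = U**3)
O(R) = sqrt(-103 + R)
O(33) - 12*(-67 + q(-10)) = sqrt(-103 + 33) - 12*(-67 + (-10)**3) = sqrt(-70) - 12*(-67 - 1000) = I*sqrt(70) - 12*(-1067) = I*sqrt(70) - 1*(-12804) = I*sqrt(70) + 12804 = 12804 + I*sqrt(70)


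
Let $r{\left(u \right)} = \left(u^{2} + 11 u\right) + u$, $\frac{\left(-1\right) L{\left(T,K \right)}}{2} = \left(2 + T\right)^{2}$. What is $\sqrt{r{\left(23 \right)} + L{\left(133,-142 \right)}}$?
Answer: $i \sqrt{35645} \approx 188.8 i$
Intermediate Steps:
$L{\left(T,K \right)} = - 2 \left(2 + T\right)^{2}$
$r{\left(u \right)} = u^{2} + 12 u$
$\sqrt{r{\left(23 \right)} + L{\left(133,-142 \right)}} = \sqrt{23 \left(12 + 23\right) - 2 \left(2 + 133\right)^{2}} = \sqrt{23 \cdot 35 - 2 \cdot 135^{2}} = \sqrt{805 - 36450} = \sqrt{-35645} = i \sqrt{35645}$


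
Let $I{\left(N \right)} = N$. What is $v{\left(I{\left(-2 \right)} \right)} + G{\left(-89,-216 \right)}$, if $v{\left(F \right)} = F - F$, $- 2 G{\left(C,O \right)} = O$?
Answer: $108$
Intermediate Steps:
$G{\left(C,O \right)} = - \frac{O}{2}$
$v{\left(F \right)} = 0$
$v{\left(I{\left(-2 \right)} \right)} + G{\left(-89,-216 \right)} = 0 - -108 = 0 + 108 = 108$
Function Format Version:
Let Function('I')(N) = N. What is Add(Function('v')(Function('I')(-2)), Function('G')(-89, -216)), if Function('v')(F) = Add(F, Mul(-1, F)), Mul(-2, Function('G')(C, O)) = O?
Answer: 108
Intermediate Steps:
Function('G')(C, O) = Mul(Rational(-1, 2), O)
Function('v')(F) = 0
Add(Function('v')(Function('I')(-2)), Function('G')(-89, -216)) = Add(0, Mul(Rational(-1, 2), -216)) = Add(0, 108) = 108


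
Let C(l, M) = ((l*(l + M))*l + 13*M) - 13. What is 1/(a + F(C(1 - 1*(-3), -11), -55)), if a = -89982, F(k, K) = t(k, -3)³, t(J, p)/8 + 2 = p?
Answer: -1/153982 ≈ -6.4943e-6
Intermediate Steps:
t(J, p) = -16 + 8*p
C(l, M) = -13 + 13*M + l²*(M + l) (C(l, M) = ((l*(M + l))*l + 13*M) - 13 = (l²*(M + l) + 13*M) - 13 = (13*M + l²*(M + l)) - 13 = -13 + 13*M + l²*(M + l))
F(k, K) = -64000 (F(k, K) = (-16 + 8*(-3))³ = (-16 - 24)³ = (-40)³ = -64000)
1/(a + F(C(1 - 1*(-3), -11), -55)) = 1/(-89982 - 64000) = 1/(-153982) = -1/153982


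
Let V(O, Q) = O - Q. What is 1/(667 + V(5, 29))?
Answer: 1/643 ≈ 0.0015552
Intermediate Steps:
1/(667 + V(5, 29)) = 1/(667 + (5 - 1*29)) = 1/(667 + (5 - 29)) = 1/(667 - 24) = 1/643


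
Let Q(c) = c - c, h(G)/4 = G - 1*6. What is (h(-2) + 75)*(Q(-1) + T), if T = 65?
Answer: 2795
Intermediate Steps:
h(G) = -24 + 4*G (h(G) = 4*(G - 1*6) = 4*(G - 6) = 4*(-6 + G) = -24 + 4*G)
Q(c) = 0
(h(-2) + 75)*(Q(-1) + T) = ((-24 + 4*(-2)) + 75)*(0 + 65) = ((-24 - 8) + 75)*65 = (-32 + 75)*65 = 43*65 = 2795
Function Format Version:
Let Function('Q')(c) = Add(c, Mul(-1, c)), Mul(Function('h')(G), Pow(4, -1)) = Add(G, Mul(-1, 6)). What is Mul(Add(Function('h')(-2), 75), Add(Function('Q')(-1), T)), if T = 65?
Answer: 2795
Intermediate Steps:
Function('h')(G) = Add(-24, Mul(4, G)) (Function('h')(G) = Mul(4, Add(G, Mul(-1, 6))) = Mul(4, Add(G, -6)) = Mul(4, Add(-6, G)) = Add(-24, Mul(4, G)))
Function('Q')(c) = 0
Mul(Add(Function('h')(-2), 75), Add(Function('Q')(-1), T)) = Mul(Add(Add(-24, Mul(4, -2)), 75), Add(0, 65)) = Mul(Add(Add(-24, -8), 75), 65) = Mul(Add(-32, 75), 65) = Mul(43, 65) = 2795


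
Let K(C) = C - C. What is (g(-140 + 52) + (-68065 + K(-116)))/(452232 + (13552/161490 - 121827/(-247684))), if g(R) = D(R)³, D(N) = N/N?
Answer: -194461226156160/1292044270018637 ≈ -0.15051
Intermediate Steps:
K(C) = 0
D(N) = 1
g(R) = 1 (g(R) = 1³ = 1)
(g(-140 + 52) + (-68065 + K(-116)))/(452232 + (13552/161490 - 121827/(-247684))) = (1 + (-68065 + 0))/(452232 + (13552/161490 - 121827/(-247684))) = (1 - 68065)/(452232 + (13552*(1/161490) - 121827*(-1/247684))) = -68064/(452232 + (968/11535 + 121827/247684)) = -68064/(452232 + 1645032557/2857034940) = -68064/1292044270018637/2857034940 = -68064*2857034940/1292044270018637 = -194461226156160/1292044270018637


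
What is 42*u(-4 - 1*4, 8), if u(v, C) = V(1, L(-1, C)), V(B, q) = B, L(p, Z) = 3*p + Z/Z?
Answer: 42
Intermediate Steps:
L(p, Z) = 1 + 3*p (L(p, Z) = 3*p + 1 = 1 + 3*p)
u(v, C) = 1
42*u(-4 - 1*4, 8) = 42*1 = 42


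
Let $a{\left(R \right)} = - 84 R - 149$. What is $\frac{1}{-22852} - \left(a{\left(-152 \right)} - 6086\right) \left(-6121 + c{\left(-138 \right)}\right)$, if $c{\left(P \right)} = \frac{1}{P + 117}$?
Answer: $\frac{19190307174851}{479892} \approx 3.9989 \cdot 10^{7}$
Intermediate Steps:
$c{\left(P \right)} = \frac{1}{117 + P}$
$a{\left(R \right)} = -149 - 84 R$
$\frac{1}{-22852} - \left(a{\left(-152 \right)} - 6086\right) \left(-6121 + c{\left(-138 \right)}\right) = \frac{1}{-22852} - \left(\left(-149 - -12768\right) - 6086\right) \left(-6121 + \frac{1}{117 - 138}\right) = - \frac{1}{22852} - \left(\left(-149 + 12768\right) - 6086\right) \left(-6121 + \frac{1}{-21}\right) = - \frac{1}{22852} - \left(12619 - 6086\right) \left(-6121 - \frac{1}{21}\right) = - \frac{1}{22852} - 6533 \left(- \frac{128542}{21}\right) = - \frac{1}{22852} - - \frac{839764886}{21} = - \frac{1}{22852} + \frac{839764886}{21} = \frac{19190307174851}{479892}$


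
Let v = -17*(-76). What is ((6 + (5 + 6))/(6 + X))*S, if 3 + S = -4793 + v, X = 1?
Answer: -59568/7 ≈ -8509.7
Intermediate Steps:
v = 1292
S = -3504 (S = -3 + (-4793 + 1292) = -3 - 3501 = -3504)
((6 + (5 + 6))/(6 + X))*S = ((6 + (5 + 6))/(6 + 1))*(-3504) = ((6 + 11)/7)*(-3504) = (17*(1/7))*(-3504) = (17/7)*(-3504) = -59568/7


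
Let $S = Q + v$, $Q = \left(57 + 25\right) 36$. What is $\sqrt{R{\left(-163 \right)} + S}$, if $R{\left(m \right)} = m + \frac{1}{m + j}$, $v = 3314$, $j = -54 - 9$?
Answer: $\frac{3 \sqrt{34635178}}{226} \approx 78.122$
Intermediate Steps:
$j = -63$
$Q = 2952$ ($Q = 82 \cdot 36 = 2952$)
$R{\left(m \right)} = m + \frac{1}{-63 + m}$ ($R{\left(m \right)} = m + \frac{1}{m - 63} = m + \frac{1}{-63 + m}$)
$S = 6266$ ($S = 2952 + 3314 = 6266$)
$\sqrt{R{\left(-163 \right)} + S} = \sqrt{\frac{1 + \left(-163\right)^{2} - -10269}{-63 - 163} + 6266} = \sqrt{\frac{1 + 26569 + 10269}{-226} + 6266} = \sqrt{\left(- \frac{1}{226}\right) 36839 + 6266} = \sqrt{- \frac{36839}{226} + 6266} = \sqrt{\frac{1379277}{226}} = \frac{3 \sqrt{34635178}}{226}$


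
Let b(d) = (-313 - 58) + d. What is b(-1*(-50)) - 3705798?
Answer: -3706119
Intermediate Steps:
b(d) = -371 + d
b(-1*(-50)) - 3705798 = (-371 - 1*(-50)) - 3705798 = (-371 + 50) - 3705798 = -321 - 3705798 = -3706119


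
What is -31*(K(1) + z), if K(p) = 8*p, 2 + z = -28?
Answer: 682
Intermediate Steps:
z = -30 (z = -2 - 28 = -30)
-31*(K(1) + z) = -31*(8*1 - 30) = -31*(8 - 30) = -31*(-22) = 682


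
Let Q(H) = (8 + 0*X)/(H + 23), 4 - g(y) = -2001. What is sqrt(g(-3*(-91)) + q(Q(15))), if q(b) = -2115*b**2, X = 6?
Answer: sqrt(689965)/19 ≈ 43.718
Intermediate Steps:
g(y) = 2005 (g(y) = 4 - 1*(-2001) = 4 + 2001 = 2005)
Q(H) = 8/(23 + H) (Q(H) = (8 + 0*6)/(H + 23) = (8 + 0)/(23 + H) = 8/(23 + H))
sqrt(g(-3*(-91)) + q(Q(15))) = sqrt(2005 - 2115*64/(23 + 15)**2) = sqrt(2005 - 2115*(8/38)**2) = sqrt(2005 - 2115*(8*(1/38))**2) = sqrt(2005 - 2115*(4/19)**2) = sqrt(2005 - 2115*16/361) = sqrt(2005 - 33840/361) = sqrt(689965/361) = sqrt(689965)/19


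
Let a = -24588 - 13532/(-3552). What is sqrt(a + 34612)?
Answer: sqrt(1976842290)/444 ≈ 100.14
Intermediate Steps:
a = -21830761/888 (a = -24588 - 13532*(-1)/3552 = -24588 - 1*(-3383/888) = -24588 + 3383/888 = -21830761/888 ≈ -24584.)
sqrt(a + 34612) = sqrt(-21830761/888 + 34612) = sqrt(8904695/888) = sqrt(1976842290)/444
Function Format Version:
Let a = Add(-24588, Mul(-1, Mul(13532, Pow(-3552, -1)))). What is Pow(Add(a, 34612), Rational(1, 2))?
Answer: Mul(Rational(1, 444), Pow(1976842290, Rational(1, 2))) ≈ 100.14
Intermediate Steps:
a = Rational(-21830761, 888) (a = Add(-24588, Mul(-1, Mul(13532, Rational(-1, 3552)))) = Add(-24588, Mul(-1, Rational(-3383, 888))) = Add(-24588, Rational(3383, 888)) = Rational(-21830761, 888) ≈ -24584.)
Pow(Add(a, 34612), Rational(1, 2)) = Pow(Add(Rational(-21830761, 888), 34612), Rational(1, 2)) = Pow(Rational(8904695, 888), Rational(1, 2)) = Mul(Rational(1, 444), Pow(1976842290, Rational(1, 2)))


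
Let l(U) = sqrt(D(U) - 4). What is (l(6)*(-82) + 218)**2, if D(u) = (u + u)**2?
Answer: 988884 - 71504*sqrt(35) ≈ 5.6586e+5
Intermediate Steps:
D(u) = 4*u**2 (D(u) = (2*u)**2 = 4*u**2)
l(U) = sqrt(-4 + 4*U**2) (l(U) = sqrt(4*U**2 - 4) = sqrt(-4 + 4*U**2))
(l(6)*(-82) + 218)**2 = ((2*sqrt(-1 + 6**2))*(-82) + 218)**2 = ((2*sqrt(-1 + 36))*(-82) + 218)**2 = ((2*sqrt(35))*(-82) + 218)**2 = (-164*sqrt(35) + 218)**2 = (218 - 164*sqrt(35))**2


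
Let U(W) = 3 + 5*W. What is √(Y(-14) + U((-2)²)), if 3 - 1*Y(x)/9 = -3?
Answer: √77 ≈ 8.7750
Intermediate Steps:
Y(x) = 54 (Y(x) = 27 - 9*(-3) = 27 + 27 = 54)
√(Y(-14) + U((-2)²)) = √(54 + (3 + 5*(-2)²)) = √(54 + (3 + 5*4)) = √(54 + (3 + 20)) = √(54 + 23) = √77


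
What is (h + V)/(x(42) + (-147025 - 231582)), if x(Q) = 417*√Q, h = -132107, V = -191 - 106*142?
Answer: 55787741450/143335957111 + 61444950*√42/143335957111 ≈ 0.39199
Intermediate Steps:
V = -15243 (V = -191 - 15052 = -15243)
(h + V)/(x(42) + (-147025 - 231582)) = (-132107 - 15243)/(417*√42 + (-147025 - 231582)) = -147350/(417*√42 - 378607) = -147350/(-378607 + 417*√42)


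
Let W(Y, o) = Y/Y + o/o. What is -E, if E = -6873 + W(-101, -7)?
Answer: 6871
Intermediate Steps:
W(Y, o) = 2 (W(Y, o) = 1 + 1 = 2)
E = -6871 (E = -6873 + 2 = -6871)
-E = -1*(-6871) = 6871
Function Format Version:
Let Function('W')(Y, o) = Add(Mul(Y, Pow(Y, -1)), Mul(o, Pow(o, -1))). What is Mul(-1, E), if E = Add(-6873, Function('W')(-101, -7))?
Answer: 6871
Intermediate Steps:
Function('W')(Y, o) = 2 (Function('W')(Y, o) = Add(1, 1) = 2)
E = -6871 (E = Add(-6873, 2) = -6871)
Mul(-1, E) = Mul(-1, -6871) = 6871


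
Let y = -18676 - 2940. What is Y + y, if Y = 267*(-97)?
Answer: -47515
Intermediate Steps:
Y = -25899
y = -21616
Y + y = -25899 - 21616 = -47515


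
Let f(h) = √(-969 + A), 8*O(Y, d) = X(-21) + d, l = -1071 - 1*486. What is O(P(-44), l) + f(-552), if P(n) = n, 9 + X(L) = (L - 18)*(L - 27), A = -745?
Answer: 153/4 + I*√1714 ≈ 38.25 + 41.401*I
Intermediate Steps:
X(L) = -9 + (-27 + L)*(-18 + L) (X(L) = -9 + (L - 18)*(L - 27) = -9 + (-18 + L)*(-27 + L) = -9 + (-27 + L)*(-18 + L))
l = -1557 (l = -1071 - 486 = -1557)
O(Y, d) = 1863/8 + d/8 (O(Y, d) = ((477 + (-21)² - 45*(-21)) + d)/8 = ((477 + 441 + 945) + d)/8 = (1863 + d)/8 = 1863/8 + d/8)
f(h) = I*√1714 (f(h) = √(-969 - 745) = √(-1714) = I*√1714)
O(P(-44), l) + f(-552) = (1863/8 + (⅛)*(-1557)) + I*√1714 = (1863/8 - 1557/8) + I*√1714 = 153/4 + I*√1714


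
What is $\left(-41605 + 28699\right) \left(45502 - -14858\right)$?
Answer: $-779006160$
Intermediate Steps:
$\left(-41605 + 28699\right) \left(45502 - -14858\right) = - 12906 \left(45502 + 14858\right) = \left(-12906\right) 60360 = -779006160$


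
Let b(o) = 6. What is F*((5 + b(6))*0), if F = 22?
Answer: 0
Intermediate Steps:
F*((5 + b(6))*0) = 22*((5 + 6)*0) = 22*(11*0) = 22*0 = 0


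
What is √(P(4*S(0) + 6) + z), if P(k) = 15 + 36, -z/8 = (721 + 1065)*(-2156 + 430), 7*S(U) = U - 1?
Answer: √24661139 ≈ 4966.0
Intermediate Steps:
S(U) = -⅐ + U/7 (S(U) = (U - 1)/7 = (-1 + U)/7 = -⅐ + U/7)
z = 24661088 (z = -8*(721 + 1065)*(-2156 + 430) = -14288*(-1726) = -8*(-3082636) = 24661088)
P(k) = 51
√(P(4*S(0) + 6) + z) = √(51 + 24661088) = √24661139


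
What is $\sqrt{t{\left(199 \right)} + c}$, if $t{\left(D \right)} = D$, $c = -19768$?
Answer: $i \sqrt{19569} \approx 139.89 i$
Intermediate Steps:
$\sqrt{t{\left(199 \right)} + c} = \sqrt{199 - 19768} = \sqrt{-19569} = i \sqrt{19569}$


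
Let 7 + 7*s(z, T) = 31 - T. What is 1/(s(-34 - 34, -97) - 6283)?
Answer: -7/43860 ≈ -0.00015960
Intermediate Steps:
s(z, T) = 24/7 - T/7 (s(z, T) = -1 + (31 - T)/7 = -1 + (31/7 - T/7) = 24/7 - T/7)
1/(s(-34 - 34, -97) - 6283) = 1/((24/7 - ⅐*(-97)) - 6283) = 1/((24/7 + 97/7) - 6283) = 1/(121/7 - 6283) = 1/(-43860/7) = -7/43860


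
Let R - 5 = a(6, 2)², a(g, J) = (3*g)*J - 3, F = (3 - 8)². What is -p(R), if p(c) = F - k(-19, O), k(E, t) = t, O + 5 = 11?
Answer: -19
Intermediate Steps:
O = 6 (O = -5 + 11 = 6)
F = 25 (F = (-5)² = 25)
a(g, J) = -3 + 3*J*g (a(g, J) = 3*J*g - 3 = -3 + 3*J*g)
R = 1094 (R = 5 + (-3 + 3*2*6)² = 5 + (-3 + 36)² = 5 + 33² = 5 + 1089 = 1094)
p(c) = 19 (p(c) = 25 - 1*6 = 25 - 6 = 19)
-p(R) = -1*19 = -19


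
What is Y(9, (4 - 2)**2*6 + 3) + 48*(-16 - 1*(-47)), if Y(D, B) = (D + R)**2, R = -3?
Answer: 1524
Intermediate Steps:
Y(D, B) = (-3 + D)**2 (Y(D, B) = (D - 3)**2 = (-3 + D)**2)
Y(9, (4 - 2)**2*6 + 3) + 48*(-16 - 1*(-47)) = (-3 + 9)**2 + 48*(-16 - 1*(-47)) = 6**2 + 48*(-16 + 47) = 36 + 48*31 = 36 + 1488 = 1524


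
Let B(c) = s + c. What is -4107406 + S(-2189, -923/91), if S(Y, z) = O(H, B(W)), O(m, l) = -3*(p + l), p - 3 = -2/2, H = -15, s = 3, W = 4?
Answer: -4107433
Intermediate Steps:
B(c) = 3 + c
p = 2 (p = 3 - 2/2 = 3 - 2*½ = 3 - 1 = 2)
O(m, l) = -6 - 3*l (O(m, l) = -3*(2 + l) = -6 - 3*l)
S(Y, z) = -27 (S(Y, z) = -6 - 3*(3 + 4) = -6 - 3*7 = -6 - 21 = -27)
-4107406 + S(-2189, -923/91) = -4107406 - 27 = -4107433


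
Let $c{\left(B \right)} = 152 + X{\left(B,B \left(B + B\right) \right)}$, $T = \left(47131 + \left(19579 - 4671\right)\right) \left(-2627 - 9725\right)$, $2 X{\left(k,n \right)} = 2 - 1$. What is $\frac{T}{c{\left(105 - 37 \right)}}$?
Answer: $- \frac{1532611456}{305} \approx -5.025 \cdot 10^{6}$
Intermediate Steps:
$X{\left(k,n \right)} = \frac{1}{2}$ ($X{\left(k,n \right)} = \frac{2 - 1}{2} = \frac{1}{2} \cdot 1 = \frac{1}{2}$)
$T = -766305728$ ($T = \left(47131 + 14908\right) \left(-12352\right) = 62039 \left(-12352\right) = -766305728$)
$c{\left(B \right)} = \frac{305}{2}$ ($c{\left(B \right)} = 152 + \frac{1}{2} = \frac{305}{2}$)
$\frac{T}{c{\left(105 - 37 \right)}} = - \frac{766305728}{\frac{305}{2}} = \left(-766305728\right) \frac{2}{305} = - \frac{1532611456}{305}$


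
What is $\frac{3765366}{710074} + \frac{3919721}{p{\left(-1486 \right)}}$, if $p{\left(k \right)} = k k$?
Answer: $\frac{5548979054545}{783991283252} \approx 7.0779$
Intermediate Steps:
$p{\left(k \right)} = k^{2}$
$\frac{3765366}{710074} + \frac{3919721}{p{\left(-1486 \right)}} = \frac{3765366}{710074} + \frac{3919721}{\left(-1486\right)^{2}} = 3765366 \cdot \frac{1}{710074} + \frac{3919721}{2208196} = \frac{1882683}{355037} + 3919721 \cdot \frac{1}{2208196} = \frac{1882683}{355037} + \frac{3919721}{2208196} = \frac{5548979054545}{783991283252}$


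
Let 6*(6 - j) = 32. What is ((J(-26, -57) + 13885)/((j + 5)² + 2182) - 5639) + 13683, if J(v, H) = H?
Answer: 160417240/19927 ≈ 8050.2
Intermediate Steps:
j = ⅔ (j = 6 - ⅙*32 = 6 - 16/3 = ⅔ ≈ 0.66667)
((J(-26, -57) + 13885)/((j + 5)² + 2182) - 5639) + 13683 = ((-57 + 13885)/((⅔ + 5)² + 2182) - 5639) + 13683 = (13828/((17/3)² + 2182) - 5639) + 13683 = (13828/(289/9 + 2182) - 5639) + 13683 = (13828/(19927/9) - 5639) + 13683 = (13828*(9/19927) - 5639) + 13683 = (124452/19927 - 5639) + 13683 = -112243901/19927 + 13683 = 160417240/19927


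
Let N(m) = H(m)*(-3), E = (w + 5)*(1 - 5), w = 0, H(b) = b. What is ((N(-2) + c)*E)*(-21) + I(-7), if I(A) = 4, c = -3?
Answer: 1264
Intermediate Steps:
E = -20 (E = (0 + 5)*(1 - 5) = 5*(-4) = -20)
N(m) = -3*m (N(m) = m*(-3) = -3*m)
((N(-2) + c)*E)*(-21) + I(-7) = ((-3*(-2) - 3)*(-20))*(-21) + 4 = ((6 - 3)*(-20))*(-21) + 4 = (3*(-20))*(-21) + 4 = -60*(-21) + 4 = 1260 + 4 = 1264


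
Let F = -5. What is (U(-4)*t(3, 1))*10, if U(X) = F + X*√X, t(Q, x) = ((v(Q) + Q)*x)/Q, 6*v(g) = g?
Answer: -175/3 - 280*I/3 ≈ -58.333 - 93.333*I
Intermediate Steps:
v(g) = g/6
t(Q, x) = 7*x/6 (t(Q, x) = ((Q/6 + Q)*x)/Q = ((7*Q/6)*x)/Q = (7*Q*x/6)/Q = 7*x/6)
U(X) = -5 + X^(3/2) (U(X) = -5 + X*√X = -5 + X^(3/2))
(U(-4)*t(3, 1))*10 = ((-5 + (-4)^(3/2))*((7/6)*1))*10 = ((-5 - 8*I)*(7/6))*10 = (-35/6 - 28*I/3)*10 = -175/3 - 280*I/3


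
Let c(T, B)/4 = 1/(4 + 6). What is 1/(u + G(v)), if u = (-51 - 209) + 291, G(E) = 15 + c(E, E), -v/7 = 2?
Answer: 5/232 ≈ 0.021552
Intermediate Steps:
c(T, B) = 2/5 (c(T, B) = 4/(4 + 6) = 4/10 = 4*(1/10) = 2/5)
v = -14 (v = -7*2 = -14)
G(E) = 77/5 (G(E) = 15 + 2/5 = 77/5)
u = 31 (u = -260 + 291 = 31)
1/(u + G(v)) = 1/(31 + 77/5) = 1/(232/5) = 5/232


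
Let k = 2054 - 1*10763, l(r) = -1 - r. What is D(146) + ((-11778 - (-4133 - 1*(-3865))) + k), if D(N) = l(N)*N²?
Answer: -3153671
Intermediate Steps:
k = -8709 (k = 2054 - 10763 = -8709)
D(N) = N²*(-1 - N) (D(N) = (-1 - N)*N² = N²*(-1 - N))
D(146) + ((-11778 - (-4133 - 1*(-3865))) + k) = 146²*(-1 - 1*146) + ((-11778 - (-4133 - 1*(-3865))) - 8709) = 21316*(-1 - 146) + ((-11778 - (-4133 + 3865)) - 8709) = 21316*(-147) + ((-11778 - 1*(-268)) - 8709) = -3133452 + ((-11778 + 268) - 8709) = -3133452 + (-11510 - 8709) = -3133452 - 20219 = -3153671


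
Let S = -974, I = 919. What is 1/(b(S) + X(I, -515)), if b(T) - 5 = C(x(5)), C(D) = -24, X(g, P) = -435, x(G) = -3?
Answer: -1/454 ≈ -0.0022026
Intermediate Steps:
b(T) = -19 (b(T) = 5 - 24 = -19)
1/(b(S) + X(I, -515)) = 1/(-19 - 435) = 1/(-454) = -1/454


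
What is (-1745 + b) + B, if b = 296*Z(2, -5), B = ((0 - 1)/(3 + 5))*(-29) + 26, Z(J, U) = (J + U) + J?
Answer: -16091/8 ≈ -2011.4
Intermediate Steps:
Z(J, U) = U + 2*J
B = 237/8 (B = -1/8*(-29) + 26 = -1*⅛*(-29) + 26 = -⅛*(-29) + 26 = 29/8 + 26 = 237/8 ≈ 29.625)
b = -296 (b = 296*(-5 + 2*2) = 296*(-5 + 4) = 296*(-1) = -296)
(-1745 + b) + B = (-1745 - 296) + 237/8 = -2041 + 237/8 = -16091/8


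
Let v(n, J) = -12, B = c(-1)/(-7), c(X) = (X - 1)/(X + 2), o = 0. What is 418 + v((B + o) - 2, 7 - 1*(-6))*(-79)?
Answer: 1366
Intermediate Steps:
c(X) = (-1 + X)/(2 + X)
B = 2/7 (B = ((-1 - 1)/(2 - 1))/(-7) = (-2/1)*(-1/7) = (1*(-2))*(-1/7) = -2*(-1/7) = 2/7 ≈ 0.28571)
418 + v((B + o) - 2, 7 - 1*(-6))*(-79) = 418 - 12*(-79) = 418 + 948 = 1366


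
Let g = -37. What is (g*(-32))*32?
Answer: 37888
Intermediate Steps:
(g*(-32))*32 = -37*(-32)*32 = 1184*32 = 37888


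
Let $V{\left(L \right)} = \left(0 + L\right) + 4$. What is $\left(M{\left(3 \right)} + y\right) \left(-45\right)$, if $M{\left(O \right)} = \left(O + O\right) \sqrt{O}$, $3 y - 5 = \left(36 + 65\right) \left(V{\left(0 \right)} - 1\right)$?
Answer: $-4620 - 270 \sqrt{3} \approx -5087.7$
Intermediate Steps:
$V{\left(L \right)} = 4 + L$ ($V{\left(L \right)} = L + 4 = 4 + L$)
$y = \frac{308}{3}$ ($y = \frac{5}{3} + \frac{\left(36 + 65\right) \left(\left(4 + 0\right) - 1\right)}{3} = \frac{5}{3} + \frac{101 \left(4 - 1\right)}{3} = \frac{5}{3} + \frac{101 \cdot 3}{3} = \frac{5}{3} + \frac{1}{3} \cdot 303 = \frac{5}{3} + 101 = \frac{308}{3} \approx 102.67$)
$M{\left(O \right)} = 2 O^{\frac{3}{2}}$ ($M{\left(O \right)} = 2 O \sqrt{O} = 2 O^{\frac{3}{2}}$)
$\left(M{\left(3 \right)} + y\right) \left(-45\right) = \left(2 \cdot 3^{\frac{3}{2}} + \frac{308}{3}\right) \left(-45\right) = \left(2 \cdot 3 \sqrt{3} + \frac{308}{3}\right) \left(-45\right) = \left(6 \sqrt{3} + \frac{308}{3}\right) \left(-45\right) = \left(\frac{308}{3} + 6 \sqrt{3}\right) \left(-45\right) = -4620 - 270 \sqrt{3}$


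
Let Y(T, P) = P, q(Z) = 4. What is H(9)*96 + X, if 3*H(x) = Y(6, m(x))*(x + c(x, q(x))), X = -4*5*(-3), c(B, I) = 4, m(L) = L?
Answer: 3804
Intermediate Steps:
X = 60 (X = -20*(-3) = 60)
H(x) = x*(4 + x)/3 (H(x) = (x*(x + 4))/3 = (x*(4 + x))/3 = x*(4 + x)/3)
H(9)*96 + X = ((1/3)*9*(4 + 9))*96 + 60 = ((1/3)*9*13)*96 + 60 = 39*96 + 60 = 3744 + 60 = 3804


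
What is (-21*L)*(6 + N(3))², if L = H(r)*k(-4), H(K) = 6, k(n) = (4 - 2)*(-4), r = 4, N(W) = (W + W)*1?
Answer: 145152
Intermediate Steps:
N(W) = 2*W (N(W) = (2*W)*1 = 2*W)
k(n) = -8 (k(n) = 2*(-4) = -8)
L = -48 (L = 6*(-8) = -48)
(-21*L)*(6 + N(3))² = (-21*(-48))*(6 + 2*3)² = 1008*(6 + 6)² = 1008*12² = 1008*144 = 145152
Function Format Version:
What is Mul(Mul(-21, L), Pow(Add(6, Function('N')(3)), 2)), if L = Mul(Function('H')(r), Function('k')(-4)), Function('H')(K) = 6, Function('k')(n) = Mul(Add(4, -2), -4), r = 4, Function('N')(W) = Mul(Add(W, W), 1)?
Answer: 145152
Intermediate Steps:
Function('N')(W) = Mul(2, W) (Function('N')(W) = Mul(Mul(2, W), 1) = Mul(2, W))
Function('k')(n) = -8 (Function('k')(n) = Mul(2, -4) = -8)
L = -48 (L = Mul(6, -8) = -48)
Mul(Mul(-21, L), Pow(Add(6, Function('N')(3)), 2)) = Mul(Mul(-21, -48), Pow(Add(6, Mul(2, 3)), 2)) = Mul(1008, Pow(Add(6, 6), 2)) = Mul(1008, Pow(12, 2)) = Mul(1008, 144) = 145152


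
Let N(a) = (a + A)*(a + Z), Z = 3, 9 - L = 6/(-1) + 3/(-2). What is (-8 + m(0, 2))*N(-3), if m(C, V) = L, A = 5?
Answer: 0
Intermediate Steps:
L = 33/2 (L = 9 - (6/(-1) + 3/(-2)) = 9 - (6*(-1) + 3*(-1/2)) = 9 - (-6 - 3/2) = 9 - 1*(-15/2) = 9 + 15/2 = 33/2 ≈ 16.500)
m(C, V) = 33/2
N(a) = (3 + a)*(5 + a) (N(a) = (a + 5)*(a + 3) = (5 + a)*(3 + a) = (3 + a)*(5 + a))
(-8 + m(0, 2))*N(-3) = (-8 + 33/2)*(15 + (-3)**2 + 8*(-3)) = 17*(15 + 9 - 24)/2 = (17/2)*0 = 0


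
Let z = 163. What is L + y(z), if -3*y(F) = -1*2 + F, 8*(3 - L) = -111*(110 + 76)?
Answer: 30361/12 ≈ 2530.1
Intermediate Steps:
L = 10335/4 (L = 3 - (-111)*(110 + 76)/8 = 3 - (-111)*186/8 = 3 - 1/8*(-20646) = 3 + 10323/4 = 10335/4 ≈ 2583.8)
y(F) = 2/3 - F/3 (y(F) = -(-1*2 + F)/3 = -(-2 + F)/3 = 2/3 - F/3)
L + y(z) = 10335/4 + (2/3 - 1/3*163) = 10335/4 + (2/3 - 163/3) = 10335/4 - 161/3 = 30361/12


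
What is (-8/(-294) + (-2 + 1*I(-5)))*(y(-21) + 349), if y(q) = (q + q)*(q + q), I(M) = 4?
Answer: 629674/147 ≈ 4283.5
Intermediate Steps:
y(q) = 4*q² (y(q) = (2*q)*(2*q) = 4*q²)
(-8/(-294) + (-2 + 1*I(-5)))*(y(-21) + 349) = (-8/(-294) + (-2 + 1*4))*(4*(-21)² + 349) = (-8*(-1/294) + (-2 + 4))*(4*441 + 349) = (4/147 + 2)*(1764 + 349) = (298/147)*2113 = 629674/147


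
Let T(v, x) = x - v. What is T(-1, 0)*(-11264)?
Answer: -11264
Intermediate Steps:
T(-1, 0)*(-11264) = (0 - 1*(-1))*(-11264) = (0 + 1)*(-11264) = 1*(-11264) = -11264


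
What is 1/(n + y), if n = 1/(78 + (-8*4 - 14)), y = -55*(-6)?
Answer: 32/10561 ≈ 0.0030300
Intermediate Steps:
y = 330
n = 1/32 (n = 1/(78 + (-32 - 14)) = 1/(78 - 46) = 1/32 ≈ 0.031250)
1/(n + y) = 1/(1/32 + 330) = 1/(10561/32) = 32/10561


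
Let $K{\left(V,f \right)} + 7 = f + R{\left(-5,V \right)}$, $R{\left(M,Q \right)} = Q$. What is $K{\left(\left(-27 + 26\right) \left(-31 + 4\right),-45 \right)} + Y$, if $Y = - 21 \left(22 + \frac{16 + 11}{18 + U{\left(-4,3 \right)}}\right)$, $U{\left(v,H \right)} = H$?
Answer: $-514$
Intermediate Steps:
$Y = -489$ ($Y = - 21 \left(22 + \frac{16 + 11}{18 + 3}\right) = - 21 \left(22 + \frac{27}{21}\right) = - 21 \left(22 + 27 \cdot \frac{1}{21}\right) = - 21 \left(22 + \frac{9}{7}\right) = \left(-21\right) \frac{163}{7} = -489$)
$K{\left(V,f \right)} = -7 + V + f$ ($K{\left(V,f \right)} = -7 + \left(f + V\right) = -7 + \left(V + f\right) = -7 + V + f$)
$K{\left(\left(-27 + 26\right) \left(-31 + 4\right),-45 \right)} + Y = \left(-7 + \left(-27 + 26\right) \left(-31 + 4\right) - 45\right) - 489 = \left(-7 - -27 - 45\right) - 489 = \left(-7 + 27 - 45\right) - 489 = -25 - 489 = -514$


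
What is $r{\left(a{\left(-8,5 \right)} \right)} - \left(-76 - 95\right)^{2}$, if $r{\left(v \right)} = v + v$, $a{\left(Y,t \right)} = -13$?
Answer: $-29267$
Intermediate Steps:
$r{\left(v \right)} = 2 v$
$r{\left(a{\left(-8,5 \right)} \right)} - \left(-76 - 95\right)^{2} = 2 \left(-13\right) - \left(-76 - 95\right)^{2} = -26 - \left(-171\right)^{2} = -26 - 29241 = -29267$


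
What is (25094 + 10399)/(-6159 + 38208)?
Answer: 11831/10683 ≈ 1.1075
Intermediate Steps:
(25094 + 10399)/(-6159 + 38208) = 35493/32049 = 35493*(1/32049) = 11831/10683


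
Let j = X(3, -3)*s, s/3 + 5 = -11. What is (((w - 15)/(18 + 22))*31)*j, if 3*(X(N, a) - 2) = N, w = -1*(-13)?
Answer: 1116/5 ≈ 223.20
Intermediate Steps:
w = 13
X(N, a) = 2 + N/3
s = -48 (s = -15 + 3*(-11) = -15 - 33 = -48)
j = -144 (j = (2 + (⅓)*3)*(-48) = (2 + 1)*(-48) = 3*(-48) = -144)
(((w - 15)/(18 + 22))*31)*j = (((13 - 15)/(18 + 22))*31)*(-144) = (-2/40*31)*(-144) = (-2*1/40*31)*(-144) = -1/20*31*(-144) = -31/20*(-144) = 1116/5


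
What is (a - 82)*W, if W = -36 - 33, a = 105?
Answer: -1587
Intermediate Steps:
W = -69
(a - 82)*W = (105 - 82)*(-69) = 23*(-69) = -1587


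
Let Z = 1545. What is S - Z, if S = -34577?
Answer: -36122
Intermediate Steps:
S - Z = -34577 - 1*1545 = -34577 - 1545 = -36122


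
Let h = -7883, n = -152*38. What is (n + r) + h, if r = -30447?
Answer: -44106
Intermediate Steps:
n = -5776
(n + r) + h = (-5776 - 30447) - 7883 = -36223 - 7883 = -44106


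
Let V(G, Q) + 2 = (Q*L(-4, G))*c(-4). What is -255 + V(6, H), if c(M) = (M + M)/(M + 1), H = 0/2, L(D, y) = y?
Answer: -257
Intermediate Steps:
H = 0 (H = 0*(1/2) = 0)
c(M) = 2*M/(1 + M) (c(M) = (2*M)/(1 + M) = 2*M/(1 + M))
V(G, Q) = -2 + 8*G*Q/3 (V(G, Q) = -2 + (Q*G)*(2*(-4)/(1 - 4)) = -2 + (G*Q)*(2*(-4)/(-3)) = -2 + (G*Q)*(2*(-4)*(-1/3)) = -2 + (G*Q)*(8/3) = -2 + 8*G*Q/3)
-255 + V(6, H) = -255 + (-2 + (8/3)*6*0) = -255 + (-2 + 0) = -255 - 2 = -257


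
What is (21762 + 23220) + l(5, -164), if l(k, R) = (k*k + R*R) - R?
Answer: 72067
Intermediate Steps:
l(k, R) = R² + k² - R (l(k, R) = (k² + R²) - R = (R² + k²) - R = R² + k² - R)
(21762 + 23220) + l(5, -164) = (21762 + 23220) + ((-164)² + 5² - 1*(-164)) = 44982 + (26896 + 25 + 164) = 44982 + 27085 = 72067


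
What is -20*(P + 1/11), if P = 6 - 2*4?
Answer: 420/11 ≈ 38.182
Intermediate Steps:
P = -2 (P = 6 - 8 = -2)
-20*(P + 1/11) = -20*(-2 + 1/11) = -20*(-21/11) = 420/11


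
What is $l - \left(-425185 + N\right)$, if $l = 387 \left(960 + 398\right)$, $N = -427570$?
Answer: $1378301$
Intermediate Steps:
$l = 525546$ ($l = 387 \cdot 1358 = 525546$)
$l - \left(-425185 + N\right) = 525546 + \left(425185 - -427570\right) = 525546 + \left(425185 + 427570\right) = 525546 + 852755 = 1378301$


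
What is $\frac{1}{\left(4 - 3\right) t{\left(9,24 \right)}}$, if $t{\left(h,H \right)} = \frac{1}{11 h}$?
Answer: $99$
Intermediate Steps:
$t{\left(h,H \right)} = \frac{1}{11 h}$
$\frac{1}{\left(4 - 3\right) t{\left(9,24 \right)}} = \frac{1}{\left(4 - 3\right) \frac{1}{11 \cdot 9}} = \frac{1}{1 \cdot \frac{1}{11} \cdot \frac{1}{9}} = \frac{1}{1 \cdot \frac{1}{99}} = \frac{1}{\frac{1}{99}} = 99$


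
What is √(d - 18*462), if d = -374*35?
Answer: I*√21406 ≈ 146.31*I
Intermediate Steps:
d = -13090
√(d - 18*462) = √(-13090 - 18*462) = √(-13090 - 8316) = √(-21406) = I*√21406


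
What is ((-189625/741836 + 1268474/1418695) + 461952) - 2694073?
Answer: -2349170574754907531/1052439024020 ≈ -2.2321e+6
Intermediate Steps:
((-189625/741836 + 1268474/1418695) + 461952) - 2694073 = (671979638889/1052439024020 + 461952) - 2694073 = 486176984003725929/1052439024020 - 2694073 = -2349170574754907531/1052439024020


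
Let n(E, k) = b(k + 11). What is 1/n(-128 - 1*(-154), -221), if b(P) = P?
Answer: -1/210 ≈ -0.0047619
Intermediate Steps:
n(E, k) = 11 + k (n(E, k) = k + 11 = 11 + k)
1/n(-128 - 1*(-154), -221) = 1/(11 - 221) = 1/(-210) = -1/210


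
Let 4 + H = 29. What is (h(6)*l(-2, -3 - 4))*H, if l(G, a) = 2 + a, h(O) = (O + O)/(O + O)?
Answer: -125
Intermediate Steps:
H = 25 (H = -4 + 29 = 25)
h(O) = 1 (h(O) = (2*O)/((2*O)) = (2*O)*(1/(2*O)) = 1)
(h(6)*l(-2, -3 - 4))*H = (1*(2 + (-3 - 4)))*25 = (1*(2 - 7))*25 = (1*(-5))*25 = -5*25 = -125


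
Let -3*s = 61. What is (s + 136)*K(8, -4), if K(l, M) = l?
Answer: 2776/3 ≈ 925.33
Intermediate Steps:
s = -61/3 (s = -⅓*61 = -61/3 ≈ -20.333)
(s + 136)*K(8, -4) = (-61/3 + 136)*8 = (347/3)*8 = 2776/3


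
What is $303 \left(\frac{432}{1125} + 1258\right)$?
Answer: $\frac{47661294}{125} \approx 3.8129 \cdot 10^{5}$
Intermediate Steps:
$303 \left(\frac{432}{1125} + 1258\right) = 303 \left(432 \cdot \frac{1}{1125} + 1258\right) = 303 \left(\frac{48}{125} + 1258\right) = 303 \cdot \frac{157298}{125} = \frac{47661294}{125}$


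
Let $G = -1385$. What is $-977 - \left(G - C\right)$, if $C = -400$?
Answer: $8$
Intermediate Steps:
$-977 - \left(G - C\right) = -977 - \left(-1385 - -400\right) = -977 - \left(-1385 + 400\right) = -977 - -985 = -977 + 985 = 8$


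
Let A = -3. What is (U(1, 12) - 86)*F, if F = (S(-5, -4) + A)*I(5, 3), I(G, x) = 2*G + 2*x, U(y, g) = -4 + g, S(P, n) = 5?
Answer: -2496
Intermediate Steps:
F = 32 (F = (5 - 3)*(2*5 + 2*3) = 2*(10 + 6) = 2*16 = 32)
(U(1, 12) - 86)*F = ((-4 + 12) - 86)*32 = (8 - 86)*32 = -78*32 = -2496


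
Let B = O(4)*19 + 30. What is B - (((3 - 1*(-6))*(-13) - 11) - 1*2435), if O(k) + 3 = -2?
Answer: 2498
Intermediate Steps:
O(k) = -5 (O(k) = -3 - 2 = -5)
B = -65 (B = -5*19 + 30 = -95 + 30 = -65)
B - (((3 - 1*(-6))*(-13) - 11) - 1*2435) = -65 - (((3 - 1*(-6))*(-13) - 11) - 1*2435) = -65 - (((3 + 6)*(-13) - 11) - 2435) = -65 - ((9*(-13) - 11) - 2435) = -65 - ((-117 - 11) - 2435) = -65 - (-128 - 2435) = -65 - 1*(-2563) = -65 + 2563 = 2498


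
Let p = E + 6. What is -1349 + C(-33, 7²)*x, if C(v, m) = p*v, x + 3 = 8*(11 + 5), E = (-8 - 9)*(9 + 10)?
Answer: 1306276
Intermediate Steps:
E = -323 (E = -17*19 = -323)
x = 125 (x = -3 + 8*(11 + 5) = -3 + 8*16 = -3 + 128 = 125)
p = -317 (p = -323 + 6 = -317)
C(v, m) = -317*v
-1349 + C(-33, 7²)*x = -1349 - 317*(-33)*125 = -1349 + 10461*125 = -1349 + 1307625 = 1306276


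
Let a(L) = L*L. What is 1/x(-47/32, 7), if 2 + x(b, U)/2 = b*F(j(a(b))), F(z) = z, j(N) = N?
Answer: -16384/169359 ≈ -0.096741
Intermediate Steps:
a(L) = L²
x(b, U) = -4 + 2*b³ (x(b, U) = -4 + 2*(b*b²) = -4 + 2*b³)
1/x(-47/32, 7) = 1/(-4 + 2*(-47/32)³) = 1/(-4 + 2*(-103823/32768)) = 1/(-4 - 103823/16384) = 1/(-169359/16384) = -16384/169359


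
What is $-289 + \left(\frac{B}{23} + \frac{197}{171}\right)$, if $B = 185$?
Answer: $- \frac{1100471}{3933} \approx -279.8$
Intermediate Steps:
$-289 + \left(\frac{B}{23} + \frac{197}{171}\right) = -289 + \left(\frac{185}{23} + \frac{197}{171}\right) = -289 + \frac{36166}{3933} = - \frac{1100471}{3933}$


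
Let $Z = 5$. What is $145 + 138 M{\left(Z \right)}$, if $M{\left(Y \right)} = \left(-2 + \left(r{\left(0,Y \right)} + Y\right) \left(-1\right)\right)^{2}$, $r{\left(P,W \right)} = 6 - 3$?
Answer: $13945$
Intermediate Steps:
$r{\left(P,W \right)} = 3$
$M{\left(Y \right)} = \left(-5 - Y\right)^{2}$ ($M{\left(Y \right)} = \left(-2 + \left(3 + Y\right) \left(-1\right)\right)^{2} = \left(-2 - \left(3 + Y\right)\right)^{2} = \left(-5 - Y\right)^{2}$)
$145 + 138 M{\left(Z \right)} = 145 + 138 \left(5 + 5\right)^{2} = 145 + 138 \cdot 10^{2} = 145 + 138 \cdot 100 = 145 + 13800 = 13945$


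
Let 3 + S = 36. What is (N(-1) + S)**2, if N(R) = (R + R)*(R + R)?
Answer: 1369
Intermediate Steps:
S = 33 (S = -3 + 36 = 33)
N(R) = 4*R**2 (N(R) = (2*R)*(2*R) = 4*R**2)
(N(-1) + S)**2 = (4*(-1)**2 + 33)**2 = (4*1 + 33)**2 = (4 + 33)**2 = 37**2 = 1369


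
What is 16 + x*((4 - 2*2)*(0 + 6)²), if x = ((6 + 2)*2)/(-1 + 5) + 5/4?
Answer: 16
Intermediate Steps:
x = 21/4 (x = (8*2)/4 + 5*(¼) = 16*(¼) + 5/4 = 4 + 5/4 = 21/4 ≈ 5.2500)
16 + x*((4 - 2*2)*(0 + 6)²) = 16 + 21*((4 - 2*2)*(0 + 6)²)/4 = 16 + 21*((4 - 4)*6²)/4 = 16 + 21*(0*36)/4 = 16 + (21/4)*0 = 16 + 0 = 16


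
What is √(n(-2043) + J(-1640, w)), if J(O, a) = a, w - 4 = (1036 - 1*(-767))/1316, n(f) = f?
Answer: I*√882220409/658 ≈ 45.14*I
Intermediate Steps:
w = 7067/1316 (w = 4 + (1036 - 1*(-767))/1316 = 4 + (1036 + 767)*(1/1316) = 4 + 1803*(1/1316) = 4 + 1803/1316 = 7067/1316 ≈ 5.3701)
√(n(-2043) + J(-1640, w)) = √(-2043 + 7067/1316) = √(-2681521/1316) = I*√882220409/658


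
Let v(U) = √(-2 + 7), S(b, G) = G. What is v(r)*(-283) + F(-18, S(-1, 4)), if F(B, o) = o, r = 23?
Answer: 4 - 283*√5 ≈ -628.81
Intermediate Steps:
v(U) = √5
v(r)*(-283) + F(-18, S(-1, 4)) = √5*(-283) + 4 = -283*√5 + 4 = 4 - 283*√5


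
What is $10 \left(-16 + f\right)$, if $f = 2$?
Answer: $-140$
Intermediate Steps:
$10 \left(-16 + f\right) = 10 \left(-16 + 2\right) = 10 \left(-14\right) = -140$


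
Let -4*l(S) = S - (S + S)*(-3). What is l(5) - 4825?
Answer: -19335/4 ≈ -4833.8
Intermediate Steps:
l(S) = -7*S/4 (l(S) = -(S - (S + S)*(-3))/4 = -(S - 2*S*(-3))/4 = -(S - (-6)*S)/4 = -(S + 6*S)/4 = -7*S/4)
l(5) - 4825 = -7/4*5 - 4825 = -35/4 - 4825 = -19335/4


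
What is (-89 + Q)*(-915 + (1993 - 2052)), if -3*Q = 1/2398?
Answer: 311810029/3597 ≈ 86686.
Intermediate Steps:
Q = -1/7194 (Q = -⅓/2398 = -⅓*1/2398 = -1/7194 ≈ -0.00013900)
(-89 + Q)*(-915 + (1993 - 2052)) = (-89 - 1/7194)*(-915 + (1993 - 2052)) = -640267*(-915 - 59)/7194 = -640267/7194*(-974) = 311810029/3597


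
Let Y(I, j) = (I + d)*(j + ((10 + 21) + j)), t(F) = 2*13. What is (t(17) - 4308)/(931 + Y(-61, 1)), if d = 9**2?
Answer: -4282/1591 ≈ -2.6914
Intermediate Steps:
d = 81
t(F) = 26
Y(I, j) = (31 + 2*j)*(81 + I) (Y(I, j) = (I + 81)*(j + ((10 + 21) + j)) = (81 + I)*(j + (31 + j)) = (81 + I)*(31 + 2*j) = (31 + 2*j)*(81 + I))
(t(17) - 4308)/(931 + Y(-61, 1)) = (26 - 4308)/(931 + (2511 + 31*(-61) + 162*1 + 2*(-61)*1)) = -4282/(931 + (2511 - 1891 + 162 - 122)) = -4282/(931 + 660) = -4282/1591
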